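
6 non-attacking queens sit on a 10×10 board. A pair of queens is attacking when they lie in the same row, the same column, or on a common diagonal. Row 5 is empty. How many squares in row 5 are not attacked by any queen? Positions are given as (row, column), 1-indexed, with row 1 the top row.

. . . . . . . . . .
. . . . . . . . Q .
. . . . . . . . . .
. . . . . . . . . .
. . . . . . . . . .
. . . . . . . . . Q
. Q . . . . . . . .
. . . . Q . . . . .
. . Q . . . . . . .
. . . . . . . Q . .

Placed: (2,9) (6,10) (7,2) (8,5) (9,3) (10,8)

(2,9) attacks row 5 at column 9 and diagonals 6.
(6,10) attacks row 5 at column 10 and diagonals 9.
(7,2) attacks row 5 at column 2 and diagonals 4.
(8,5) attacks row 5 at column 5 and diagonals 2, 8.
(9,3) attacks row 5 at column 3 and diagonals 7.
(10,8) attacks row 5 at column 8 and diagonals 3.
Attacked columns: {2, 3, 4, 5, 6, 7, 8, 9, 10}. Safe: {1}.

1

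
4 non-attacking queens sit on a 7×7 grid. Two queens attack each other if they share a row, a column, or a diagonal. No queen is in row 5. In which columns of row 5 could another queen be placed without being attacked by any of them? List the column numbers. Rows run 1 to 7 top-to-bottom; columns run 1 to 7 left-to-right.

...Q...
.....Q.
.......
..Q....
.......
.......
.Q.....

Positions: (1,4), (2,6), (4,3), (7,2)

columns 1, 5, 7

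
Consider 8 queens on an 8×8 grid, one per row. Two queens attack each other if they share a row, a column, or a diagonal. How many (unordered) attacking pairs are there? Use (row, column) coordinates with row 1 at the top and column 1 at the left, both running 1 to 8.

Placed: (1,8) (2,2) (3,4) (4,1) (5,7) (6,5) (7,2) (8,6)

2

Same column: (2,2)–(7,2) (column 2).
Same diagonal: (1,8)–(7,2) (|1−7| = |8−2| = 6).
Total attacking pairs: 2.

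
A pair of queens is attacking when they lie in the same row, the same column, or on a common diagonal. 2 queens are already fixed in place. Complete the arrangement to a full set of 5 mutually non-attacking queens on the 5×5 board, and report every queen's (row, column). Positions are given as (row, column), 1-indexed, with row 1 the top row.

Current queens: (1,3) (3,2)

Row 2: attacked by (1,3)→{2,3,4}; (3,2)→{1,2,3}. Safe: 5. Place at column 5.
Row 4: attacked by (1,3)→{3}; (2,5)→{3,5}; (3,2)→{1,2,3}. Safe: 4. Place at column 4.
Row 5: attacked by (1,3)→{3}; (2,5)→{2,5}; (3,2)→{2,4}; (4,4)→{3,4,5}. Safe: 1. Place at column 1.
Columns [3, 5, 2, 4, 1], r−c [-2, -3, 1, 0, 4], r+c [4, 7, 5, 8, 6] are all distinct, so no two queens attack.

(1,3) (2,5) (3,2) (4,4) (5,1)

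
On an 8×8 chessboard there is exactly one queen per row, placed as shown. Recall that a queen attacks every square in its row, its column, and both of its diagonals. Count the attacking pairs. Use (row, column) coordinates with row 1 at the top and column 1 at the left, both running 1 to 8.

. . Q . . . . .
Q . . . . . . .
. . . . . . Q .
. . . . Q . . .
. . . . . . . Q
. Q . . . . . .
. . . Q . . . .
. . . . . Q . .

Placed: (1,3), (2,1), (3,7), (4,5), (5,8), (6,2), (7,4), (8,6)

All columns are distinct and no two queens satisfy |Δrow| = |Δcol|, so no pair attacks.

0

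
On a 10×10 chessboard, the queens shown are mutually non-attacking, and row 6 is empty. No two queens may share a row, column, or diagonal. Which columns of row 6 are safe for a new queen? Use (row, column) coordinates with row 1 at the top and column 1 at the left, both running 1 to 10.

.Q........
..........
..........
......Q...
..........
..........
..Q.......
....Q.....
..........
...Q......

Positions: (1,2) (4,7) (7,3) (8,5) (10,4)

columns 1, 6, 10

(1,2) attacks row 6 at column 2 and diagonals 7.
(4,7) attacks row 6 at column 7 and diagonals 5, 9.
(7,3) attacks row 6 at column 3 and diagonals 2, 4.
(8,5) attacks row 6 at column 5 and diagonals 3, 7.
(10,4) attacks row 6 at column 4 and diagonals 8.
Attacked columns: {2, 3, 4, 5, 7, 8, 9}. Safe: {1, 6, 10}.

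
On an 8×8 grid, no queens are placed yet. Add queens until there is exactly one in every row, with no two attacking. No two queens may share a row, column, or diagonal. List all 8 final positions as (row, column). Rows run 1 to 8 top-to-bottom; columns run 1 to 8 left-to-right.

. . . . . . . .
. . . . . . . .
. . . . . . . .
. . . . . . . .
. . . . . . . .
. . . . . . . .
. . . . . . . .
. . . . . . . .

(1,4) (2,2) (3,8) (4,5) (5,7) (6,1) (7,3) (8,6)

Row 1: Safe: 1, 2, 3, 4, 5, 6, 7, 8. Place at column 4.
Row 2: attacked by (1,4)→{3,4,5}. Safe: 1, 2, 6, 7, 8. Place at column 2.
Row 3: attacked by (1,4)→{2,4,6}; (2,2)→{1,2,3}. Safe: 5, 7, 8. Place at column 8.
Row 4: attacked by (1,4)→{1,4,7}; (2,2)→{2,4}; (3,8)→{7,8}. Safe: 3, 5, 6. Place at column 5.
Row 5: attacked by (1,4)→{4,8}; (2,2)→{2,5}; (3,8)→{6,8}; (4,5)→{4,5,6}. Safe: 1, 3, 7. Place at column 7.
Row 6: attacked by (1,4)→{4}; (2,2)→{2,6}; (3,8)→{5,8}; (4,5)→{3,5,7}; (5,7)→{6,7,8}. Safe: 1. Place at column 1.
Row 7: attacked by (1,4)→{4}; (2,2)→{2,7}; (3,8)→{4,8}; (4,5)→{2,5,8}; (5,7)→{5,7}; (6,1)→{1,2}. Safe: 3, 6. Place at column 3.
Row 8: attacked by (1,4)→{4}; (2,2)→{2,8}; (3,8)→{3,8}; (4,5)→{1,5}; (5,7)→{4,7}; (6,1)→{1,3}; (7,3)→{2,3,4}. Safe: 6. Place at column 6.
Columns [4, 2, 8, 5, 7, 1, 3, 6], r−c [-3, 0, -5, -1, -2, 5, 4, 2], r+c [5, 4, 11, 9, 12, 7, 10, 14] are all distinct, so no two queens attack.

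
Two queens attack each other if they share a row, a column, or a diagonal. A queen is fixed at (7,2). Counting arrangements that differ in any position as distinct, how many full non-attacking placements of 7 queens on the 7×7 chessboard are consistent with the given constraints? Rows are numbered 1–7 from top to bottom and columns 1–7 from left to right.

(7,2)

Branch on row 1: col 1 → 0; col 3 → 0; col 4 → 1; col 5 → 1; col 6 → 4; col 7 → 1.
Sum: 0 + 0 + 1 + 1 + 4 + 1 = 7.

7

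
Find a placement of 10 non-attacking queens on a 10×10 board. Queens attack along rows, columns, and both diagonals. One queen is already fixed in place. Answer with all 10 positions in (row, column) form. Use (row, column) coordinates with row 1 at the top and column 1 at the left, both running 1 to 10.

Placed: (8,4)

(1,5) (2,8) (3,2) (4,9) (5,6) (6,3) (7,1) (8,4) (9,7) (10,10)

Row 1: attacked by (8,4)→{4}. Safe: 1, 2, 3, 5, 6, 7, 8, 9, 10. Place at column 5.
Row 2: attacked by (1,5)→{4,5,6}; (8,4)→{4,10}. Safe: 1, 2, 3, 7, 8, 9. Place at column 8.
Row 3: attacked by (1,5)→{3,5,7}; (2,8)→{7,8,9}; (8,4)→{4,9}. Safe: 1, 2, 6, 10. Place at column 2.
Row 4: attacked by (1,5)→{2,5,8}; (2,8)→{6,8,10}; (3,2)→{1,2,3}; (8,4)→{4,8}. Safe: 7, 9. Place at column 9.
Row 5: attacked by (1,5)→{1,5,9}; (2,8)→{5,8}; (3,2)→{2,4}; (4,9)→{8,9,10}; (8,4)→{1,4,7}. Safe: 3, 6. Place at column 6.
Row 6: attacked by (1,5)→{5,10}; (2,8)→{4,8}; (3,2)→{2,5}; (4,9)→{7,9}; (5,6)→{5,6,7}; (8,4)→{2,4,6}. Safe: 1, 3. Place at column 3.
Row 7: attacked by (1,5)→{5}; (2,8)→{3,8}; (3,2)→{2,6}; (4,9)→{6,9}; (5,6)→{4,6,8}; (6,3)→{2,3,4}; (8,4)→{3,4,5}. Safe: 1, 7, 10. Place at column 1.
Row 9: attacked by (1,5)→{5}; (2,8)→{1,8}; (3,2)→{2,8}; (4,9)→{4,9}; (5,6)→{2,6,10}; (6,3)→{3,6}; (7,1)→{1,3}; (8,4)→{3,4,5}. Safe: 7. Place at column 7.
Row 10: attacked by (1,5)→{5}; (2,8)→{8}; (3,2)→{2,9}; (4,9)→{3,9}; (5,6)→{1,6}; (6,3)→{3,7}; (7,1)→{1,4}; (8,4)→{2,4,6}; (9,7)→{6,7,8}. Safe: 10. Place at column 10.
Columns [5, 8, 2, 9, 6, 3, 1, 4, 7, 10], r−c [-4, -6, 1, -5, -1, 3, 6, 4, 2, 0], r+c [6, 10, 5, 13, 11, 9, 8, 12, 16, 20] are all distinct, so no two queens attack.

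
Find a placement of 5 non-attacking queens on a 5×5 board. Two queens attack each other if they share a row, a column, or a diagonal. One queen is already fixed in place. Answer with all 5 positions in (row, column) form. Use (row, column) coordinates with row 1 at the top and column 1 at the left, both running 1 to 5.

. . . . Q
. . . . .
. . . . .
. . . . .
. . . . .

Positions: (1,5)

(1,5) (2,3) (3,1) (4,4) (5,2)

Row 2: attacked by (1,5)→{4,5}. Safe: 1, 2, 3. Place at column 3.
Row 3: attacked by (1,5)→{3,5}; (2,3)→{2,3,4}. Safe: 1. Place at column 1.
Row 4: attacked by (1,5)→{2,5}; (2,3)→{1,3,5}; (3,1)→{1,2}. Safe: 4. Place at column 4.
Row 5: attacked by (1,5)→{1,5}; (2,3)→{3}; (3,1)→{1,3}; (4,4)→{3,4,5}. Safe: 2. Place at column 2.
Columns [5, 3, 1, 4, 2], r−c [-4, -1, 2, 0, 3], r+c [6, 5, 4, 8, 7] are all distinct, so no two queens attack.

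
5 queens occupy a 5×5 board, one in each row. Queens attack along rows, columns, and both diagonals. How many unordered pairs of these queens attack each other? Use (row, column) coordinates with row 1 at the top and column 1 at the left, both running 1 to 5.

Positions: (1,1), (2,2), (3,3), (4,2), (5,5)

8

Same column: (2,2)–(4,2) (column 2).
Same diagonal: (1,1)–(2,2) (|1−2| = |1−2| = 1); (1,1)–(3,3) (|1−3| = |1−3| = 2); (1,1)–(5,5) (|1−5| = |1−5| = 4); (2,2)–(3,3) (|2−3| = |2−3| = 1); (2,2)–(5,5) (|2−5| = |2−5| = 3); (3,3)–(4,2) (|3−4| = |3−2| = 1); (3,3)–(5,5) (|3−5| = |3−5| = 2).
Total attacking pairs: 8.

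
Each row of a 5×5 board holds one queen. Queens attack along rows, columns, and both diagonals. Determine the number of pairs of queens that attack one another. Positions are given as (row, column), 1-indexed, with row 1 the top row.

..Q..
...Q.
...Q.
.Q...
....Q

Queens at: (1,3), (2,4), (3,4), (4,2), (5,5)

3

Same column: (2,4)–(3,4) (column 4).
Same diagonal: (1,3)–(2,4) (|1−2| = |3−4| = 1); (2,4)–(4,2) (|2−4| = |4−2| = 2).
Total attacking pairs: 3.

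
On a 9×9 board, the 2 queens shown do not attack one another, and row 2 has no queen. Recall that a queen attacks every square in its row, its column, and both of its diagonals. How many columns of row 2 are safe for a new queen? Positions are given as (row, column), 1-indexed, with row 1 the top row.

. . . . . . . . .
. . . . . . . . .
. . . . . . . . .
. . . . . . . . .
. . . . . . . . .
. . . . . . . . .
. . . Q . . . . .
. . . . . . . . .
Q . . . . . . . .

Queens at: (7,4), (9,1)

(7,4) attacks row 2 at column 4 and diagonals 9.
(9,1) attacks row 2 at column 1 and diagonals 8.
Attacked columns: {1, 4, 8, 9}. Safe: {2, 3, 5, 6, 7}.

5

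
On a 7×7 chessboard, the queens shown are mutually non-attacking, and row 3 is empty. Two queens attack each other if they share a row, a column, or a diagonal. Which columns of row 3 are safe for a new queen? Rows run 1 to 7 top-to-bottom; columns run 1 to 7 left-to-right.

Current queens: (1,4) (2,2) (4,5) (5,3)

columns 7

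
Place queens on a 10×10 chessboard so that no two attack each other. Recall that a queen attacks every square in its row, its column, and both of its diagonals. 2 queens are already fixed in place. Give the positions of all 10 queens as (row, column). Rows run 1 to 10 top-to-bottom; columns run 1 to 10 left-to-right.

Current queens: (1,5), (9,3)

(1,5) (2,7) (3,2) (4,10) (5,8) (6,1) (7,4) (8,9) (9,3) (10,6)

Row 2: attacked by (1,5)→{4,5,6}; (9,3)→{3,10}. Safe: 1, 2, 7, 8, 9. Place at column 7.
Row 3: attacked by (1,5)→{3,5,7}; (2,7)→{6,7,8}; (9,3)→{3,9}. Safe: 1, 2, 4, 10. Place at column 2.
Row 4: attacked by (1,5)→{2,5,8}; (2,7)→{5,7,9}; (3,2)→{1,2,3}; (9,3)→{3,8}. Safe: 4, 6, 10. Place at column 10.
Row 5: attacked by (1,5)→{1,5,9}; (2,7)→{4,7,10}; (3,2)→{2,4}; (4,10)→{9,10}; (9,3)→{3,7}. Safe: 6, 8. Place at column 8.
Row 6: attacked by (1,5)→{5,10}; (2,7)→{3,7}; (3,2)→{2,5}; (4,10)→{8,10}; (5,8)→{7,8,9}; (9,3)→{3,6}. Safe: 1, 4. Place at column 1.
Row 7: attacked by (1,5)→{5}; (2,7)→{2,7}; (3,2)→{2,6}; (4,10)→{7,10}; (5,8)→{6,8,10}; (6,1)→{1,2}; (9,3)→{1,3,5}. Safe: 4, 9. Place at column 4.
Row 8: attacked by (1,5)→{5}; (2,7)→{1,7}; (3,2)→{2,7}; (4,10)→{6,10}; (5,8)→{5,8}; (6,1)→{1,3}; (7,4)→{3,4,5}; (9,3)→{2,3,4}. Safe: 9. Place at column 9.
Row 10: attacked by (1,5)→{5}; (2,7)→{7}; (3,2)→{2,9}; (4,10)→{4,10}; (5,8)→{3,8}; (6,1)→{1,5}; (7,4)→{1,4,7}; (8,9)→{7,9}; (9,3)→{2,3,4}. Safe: 6. Place at column 6.
Columns [5, 7, 2, 10, 8, 1, 4, 9, 3, 6], r−c [-4, -5, 1, -6, -3, 5, 3, -1, 6, 4], r+c [6, 9, 5, 14, 13, 7, 11, 17, 12, 16] are all distinct, so no two queens attack.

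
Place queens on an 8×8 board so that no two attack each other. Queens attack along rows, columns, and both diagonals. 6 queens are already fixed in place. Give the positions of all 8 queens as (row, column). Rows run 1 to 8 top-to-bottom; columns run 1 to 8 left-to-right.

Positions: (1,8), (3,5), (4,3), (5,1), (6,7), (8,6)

(1,8) (2,2) (3,5) (4,3) (5,1) (6,7) (7,4) (8,6)

Row 2: attacked by (1,8)→{7,8}; (3,5)→{4,5,6}; (4,3)→{1,3,5}; (5,1)→{1,4}; (6,7)→{3,7}; (8,6)→{6}. Safe: 2. Place at column 2.
Row 7: attacked by (1,8)→{2,8}; (2,2)→{2,7}; (3,5)→{1,5}; (4,3)→{3,6}; (5,1)→{1,3}; (6,7)→{6,7,8}; (8,6)→{5,6,7}. Safe: 4. Place at column 4.
Columns [8, 2, 5, 3, 1, 7, 4, 6], r−c [-7, 0, -2, 1, 4, -1, 3, 2], r+c [9, 4, 8, 7, 6, 13, 11, 14] are all distinct, so no two queens attack.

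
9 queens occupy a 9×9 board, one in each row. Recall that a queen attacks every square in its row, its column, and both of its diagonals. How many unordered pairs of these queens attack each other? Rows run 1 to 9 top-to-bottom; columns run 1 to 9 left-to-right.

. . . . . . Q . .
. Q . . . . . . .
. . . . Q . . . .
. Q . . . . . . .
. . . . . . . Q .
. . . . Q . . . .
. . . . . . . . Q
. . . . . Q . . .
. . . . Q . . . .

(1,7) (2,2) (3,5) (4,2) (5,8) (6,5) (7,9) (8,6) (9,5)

Same column: (2,2)–(4,2) (column 2); (3,5)–(6,5) (column 5); (3,5)–(9,5) (column 5); (6,5)–(9,5) (column 5).
Same diagonal: (1,7)–(3,5) (|1−3| = |7−5| = 2); (3,5)–(7,9) (|3−7| = |5−9| = 4); (4,2)–(8,6) (|4−8| = |2−6| = 4); (8,6)–(9,5) (|8−9| = |6−5| = 1).
Total attacking pairs: 8.

8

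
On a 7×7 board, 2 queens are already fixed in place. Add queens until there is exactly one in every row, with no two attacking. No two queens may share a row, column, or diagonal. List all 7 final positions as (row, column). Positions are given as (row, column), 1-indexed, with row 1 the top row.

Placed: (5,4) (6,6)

Row 1: attacked by (5,4)→{4}; (6,6)→{1,6}. Safe: 2, 3, 5, 7. Place at column 3.
Row 2: attacked by (1,3)→{2,3,4}; (5,4)→{1,4,7}; (6,6)→{2,6}. Safe: 5. Place at column 5.
Row 3: attacked by (1,3)→{1,3,5}; (2,5)→{4,5,6}; (5,4)→{2,4,6}; (6,6)→{3,6}. Safe: 7. Place at column 7.
Row 4: attacked by (1,3)→{3,6}; (2,5)→{3,5,7}; (3,7)→{6,7}; (5,4)→{3,4,5}; (6,6)→{4,6}. Safe: 1, 2. Place at column 2.
Row 7: attacked by (1,3)→{3}; (2,5)→{5}; (3,7)→{3,7}; (4,2)→{2,5}; (5,4)→{2,4,6}; (6,6)→{5,6,7}. Safe: 1. Place at column 1.
Columns [3, 5, 7, 2, 4, 6, 1], r−c [-2, -3, -4, 2, 1, 0, 6], r+c [4, 7, 10, 6, 9, 12, 8] are all distinct, so no two queens attack.

(1,3) (2,5) (3,7) (4,2) (5,4) (6,6) (7,1)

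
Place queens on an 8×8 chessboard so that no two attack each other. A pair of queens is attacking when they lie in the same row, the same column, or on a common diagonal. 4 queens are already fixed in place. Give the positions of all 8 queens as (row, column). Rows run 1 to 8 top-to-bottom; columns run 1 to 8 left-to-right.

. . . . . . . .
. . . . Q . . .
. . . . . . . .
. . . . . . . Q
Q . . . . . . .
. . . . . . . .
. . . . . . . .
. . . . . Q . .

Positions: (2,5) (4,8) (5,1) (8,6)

(1,3) (2,5) (3,2) (4,8) (5,1) (6,7) (7,4) (8,6)

Row 1: attacked by (2,5)→{4,5,6}; (4,8)→{5,8}; (5,1)→{1,5}; (8,6)→{6}. Safe: 2, 3, 7. Place at column 3.
Row 3: attacked by (1,3)→{1,3,5}; (2,5)→{4,5,6}; (4,8)→{7,8}; (5,1)→{1,3}; (8,6)→{1,6}. Safe: 2. Place at column 2.
Row 6: attacked by (1,3)→{3,8}; (2,5)→{1,5}; (3,2)→{2,5}; (4,8)→{6,8}; (5,1)→{1,2}; (8,6)→{4,6,8}. Safe: 7. Place at column 7.
Row 7: attacked by (1,3)→{3}; (2,5)→{5}; (3,2)→{2,6}; (4,8)→{5,8}; (5,1)→{1,3}; (6,7)→{6,7,8}; (8,6)→{5,6,7}. Safe: 4. Place at column 4.
Columns [3, 5, 2, 8, 1, 7, 4, 6], r−c [-2, -3, 1, -4, 4, -1, 3, 2], r+c [4, 7, 5, 12, 6, 13, 11, 14] are all distinct, so no two queens attack.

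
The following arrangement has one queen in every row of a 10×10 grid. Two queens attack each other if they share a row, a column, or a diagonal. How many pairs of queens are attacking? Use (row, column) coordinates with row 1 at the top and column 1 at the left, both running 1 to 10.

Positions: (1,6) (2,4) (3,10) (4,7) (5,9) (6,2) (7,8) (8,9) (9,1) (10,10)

Same column: (3,10)–(10,10) (column 10); (5,9)–(8,9) (column 9).
Same diagonal: (7,8)–(8,9) (|7−8| = |8−9| = 1).
Total attacking pairs: 3.

3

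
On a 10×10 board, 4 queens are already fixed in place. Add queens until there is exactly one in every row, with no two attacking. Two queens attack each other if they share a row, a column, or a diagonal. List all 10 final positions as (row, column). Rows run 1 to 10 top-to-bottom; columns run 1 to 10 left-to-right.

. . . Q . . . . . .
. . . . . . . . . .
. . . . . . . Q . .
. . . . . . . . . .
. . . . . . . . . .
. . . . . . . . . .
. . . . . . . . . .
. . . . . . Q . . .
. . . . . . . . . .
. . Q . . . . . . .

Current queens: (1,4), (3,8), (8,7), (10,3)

Row 2: attacked by (1,4)→{3,4,5}; (3,8)→{7,8,9}; (8,7)→{1,7}; (10,3)→{3}. Safe: 2, 6, 10. Place at column 6.
Row 4: attacked by (1,4)→{1,4,7}; (2,6)→{4,6,8}; (3,8)→{7,8,9}; (8,7)→{3,7}; (10,3)→{3,9}. Safe: 2, 5, 10. Place at column 2.
Row 5: attacked by (1,4)→{4,8}; (2,6)→{3,6,9}; (3,8)→{6,8,10}; (4,2)→{1,2,3}; (8,7)→{4,7,10}; (10,3)→{3,8}. Safe: 5. Place at column 5.
Row 6: attacked by (1,4)→{4,9}; (2,6)→{2,6,10}; (3,8)→{5,8}; (4,2)→{2,4}; (5,5)→{4,5,6}; (8,7)→{5,7,9}; (10,3)→{3,7}. Safe: 1. Place at column 1.
Row 7: attacked by (1,4)→{4,10}; (2,6)→{1,6}; (3,8)→{4,8}; (4,2)→{2,5}; (5,5)→{3,5,7}; (6,1)→{1,2}; (8,7)→{6,7,8}; (10,3)→{3,6}. Safe: 9. Place at column 9.
Row 9: attacked by (1,4)→{4}; (2,6)→{6}; (3,8)→{2,8}; (4,2)→{2,7}; (5,5)→{1,5,9}; (6,1)→{1,4}; (7,9)→{7,9}; (8,7)→{6,7,8}; (10,3)→{2,3,4}. Safe: 10. Place at column 10.
Columns [4, 6, 8, 2, 5, 1, 9, 7, 10, 3], r−c [-3, -4, -5, 2, 0, 5, -2, 1, -1, 7], r+c [5, 8, 11, 6, 10, 7, 16, 15, 19, 13] are all distinct, so no two queens attack.

(1,4) (2,6) (3,8) (4,2) (5,5) (6,1) (7,9) (8,7) (9,10) (10,3)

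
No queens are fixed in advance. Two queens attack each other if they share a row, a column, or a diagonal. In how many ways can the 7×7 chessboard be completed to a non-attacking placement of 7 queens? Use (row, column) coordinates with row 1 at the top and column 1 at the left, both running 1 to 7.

40

Branch on row 1: col 1 → 4; col 2 → 7; col 3 → 6; col 4 → 6; col 5 → 6; col 6 → 7; col 7 → 4.
Sum: 4 + 7 + 6 + 6 + 6 + 7 + 4 = 40.
(This is the classic 7-queens count.)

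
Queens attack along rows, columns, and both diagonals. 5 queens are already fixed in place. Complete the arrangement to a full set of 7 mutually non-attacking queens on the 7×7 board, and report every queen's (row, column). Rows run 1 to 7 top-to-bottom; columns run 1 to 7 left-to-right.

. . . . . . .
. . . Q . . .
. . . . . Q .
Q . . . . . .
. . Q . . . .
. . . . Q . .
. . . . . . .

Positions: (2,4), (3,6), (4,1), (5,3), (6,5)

Row 1: attacked by (2,4)→{3,4,5}; (3,6)→{4,6}; (4,1)→{1,4}; (5,3)→{3,7}; (6,5)→{5}. Safe: 2. Place at column 2.
Row 7: attacked by (1,2)→{2}; (2,4)→{4}; (3,6)→{2,6}; (4,1)→{1,4}; (5,3)→{1,3,5}; (6,5)→{4,5,6}. Safe: 7. Place at column 7.
Columns [2, 4, 6, 1, 3, 5, 7], r−c [-1, -2, -3, 3, 2, 1, 0], r+c [3, 6, 9, 5, 8, 11, 14] are all distinct, so no two queens attack.

(1,2) (2,4) (3,6) (4,1) (5,3) (6,5) (7,7)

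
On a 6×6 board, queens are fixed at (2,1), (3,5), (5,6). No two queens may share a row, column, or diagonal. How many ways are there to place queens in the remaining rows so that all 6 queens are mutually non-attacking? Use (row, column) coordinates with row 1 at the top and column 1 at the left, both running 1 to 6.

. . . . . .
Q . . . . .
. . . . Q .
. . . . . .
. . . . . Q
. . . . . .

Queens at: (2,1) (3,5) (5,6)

1

Branch on row 1: col 4 → 1.
Sum: 1 = 1.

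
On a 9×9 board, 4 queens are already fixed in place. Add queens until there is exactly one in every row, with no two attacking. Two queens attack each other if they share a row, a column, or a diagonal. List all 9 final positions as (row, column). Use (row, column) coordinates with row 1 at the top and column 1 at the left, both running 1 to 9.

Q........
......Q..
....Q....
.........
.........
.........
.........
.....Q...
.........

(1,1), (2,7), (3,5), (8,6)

Row 4: attacked by (1,1)→{1,4}; (2,7)→{5,7,9}; (3,5)→{4,5,6}; (8,6)→{2,6}. Safe: 3, 8. Place at column 8.
Row 5: attacked by (1,1)→{1,5}; (2,7)→{4,7}; (3,5)→{3,5,7}; (4,8)→{7,8,9}; (8,6)→{3,6,9}. Safe: 2. Place at column 2.
Row 6: attacked by (1,1)→{1,6}; (2,7)→{3,7}; (3,5)→{2,5,8}; (4,8)→{6,8}; (5,2)→{1,2,3}; (8,6)→{4,6,8}. Safe: 9. Place at column 9.
Row 7: attacked by (1,1)→{1,7}; (2,7)→{2,7}; (3,5)→{1,5,9}; (4,8)→{5,8}; (5,2)→{2,4}; (6,9)→{8,9}; (8,6)→{5,6,7}. Safe: 3. Place at column 3.
Row 9: attacked by (1,1)→{1,9}; (2,7)→{7}; (3,5)→{5}; (4,8)→{3,8}; (5,2)→{2,6}; (6,9)→{6,9}; (7,3)→{1,3,5}; (8,6)→{5,6,7}. Safe: 4. Place at column 4.
Columns [1, 7, 5, 8, 2, 9, 3, 6, 4], r−c [0, -5, -2, -4, 3, -3, 4, 2, 5], r+c [2, 9, 8, 12, 7, 15, 10, 14, 13] are all distinct, so no two queens attack.

(1,1) (2,7) (3,5) (4,8) (5,2) (6,9) (7,3) (8,6) (9,4)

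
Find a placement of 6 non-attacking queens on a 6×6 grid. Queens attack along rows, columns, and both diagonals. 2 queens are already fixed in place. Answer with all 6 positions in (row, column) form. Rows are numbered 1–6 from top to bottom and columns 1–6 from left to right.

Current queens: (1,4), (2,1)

(1,4) (2,1) (3,5) (4,2) (5,6) (6,3)

Row 3: attacked by (1,4)→{2,4,6}; (2,1)→{1,2}. Safe: 3, 5. Place at column 5.
Row 4: attacked by (1,4)→{1,4}; (2,1)→{1,3}; (3,5)→{4,5,6}. Safe: 2. Place at column 2.
Row 5: attacked by (1,4)→{4}; (2,1)→{1,4}; (3,5)→{3,5}; (4,2)→{1,2,3}. Safe: 6. Place at column 6.
Row 6: attacked by (1,4)→{4}; (2,1)→{1,5}; (3,5)→{2,5}; (4,2)→{2,4}; (5,6)→{5,6}. Safe: 3. Place at column 3.
Columns [4, 1, 5, 2, 6, 3], r−c [-3, 1, -2, 2, -1, 3], r+c [5, 3, 8, 6, 11, 9] are all distinct, so no two queens attack.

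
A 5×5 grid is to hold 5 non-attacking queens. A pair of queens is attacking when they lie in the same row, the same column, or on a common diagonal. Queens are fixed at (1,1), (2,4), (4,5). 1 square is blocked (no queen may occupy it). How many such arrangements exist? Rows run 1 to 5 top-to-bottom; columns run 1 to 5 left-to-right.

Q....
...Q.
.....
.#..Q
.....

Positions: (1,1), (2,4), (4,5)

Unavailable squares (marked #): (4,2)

Branch on row 3: col 2 → 1.
Sum: 1 = 1.

1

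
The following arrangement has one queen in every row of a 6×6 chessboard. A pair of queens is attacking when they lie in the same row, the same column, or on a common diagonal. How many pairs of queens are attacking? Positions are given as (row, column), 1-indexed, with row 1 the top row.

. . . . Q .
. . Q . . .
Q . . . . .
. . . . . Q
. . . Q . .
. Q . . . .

0

All columns are distinct and no two queens satisfy |Δrow| = |Δcol|, so no pair attacks.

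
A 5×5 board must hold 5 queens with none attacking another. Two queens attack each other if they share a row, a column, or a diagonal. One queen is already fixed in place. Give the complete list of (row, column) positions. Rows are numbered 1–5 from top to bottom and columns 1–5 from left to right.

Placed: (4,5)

(1,1) (2,4) (3,2) (4,5) (5,3)

Row 1: attacked by (4,5)→{2,5}. Safe: 1, 3, 4. Place at column 1.
Row 2: attacked by (1,1)→{1,2}; (4,5)→{3,5}. Safe: 4. Place at column 4.
Row 3: attacked by (1,1)→{1,3}; (2,4)→{3,4,5}; (4,5)→{4,5}. Safe: 2. Place at column 2.
Row 5: attacked by (1,1)→{1,5}; (2,4)→{1,4}; (3,2)→{2,4}; (4,5)→{4,5}. Safe: 3. Place at column 3.
Columns [1, 4, 2, 5, 3], r−c [0, -2, 1, -1, 2], r+c [2, 6, 5, 9, 8] are all distinct, so no two queens attack.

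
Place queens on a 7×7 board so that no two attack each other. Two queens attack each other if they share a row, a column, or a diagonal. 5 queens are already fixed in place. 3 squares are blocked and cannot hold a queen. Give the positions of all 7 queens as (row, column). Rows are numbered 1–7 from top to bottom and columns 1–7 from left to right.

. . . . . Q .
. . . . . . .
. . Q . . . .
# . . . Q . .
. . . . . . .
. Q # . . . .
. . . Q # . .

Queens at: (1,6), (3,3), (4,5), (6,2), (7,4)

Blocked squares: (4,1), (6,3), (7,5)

Row 2: attacked by (1,6)→{5,6,7}; (3,3)→{2,3,4}; (4,5)→{3,5,7}; (6,2)→{2,6}; (7,4)→{4}. Safe: 1. Place at column 1.
Row 5: attacked by (1,6)→{2,6}; (2,1)→{1,4}; (3,3)→{1,3,5}; (4,5)→{4,5,6}; (6,2)→{1,2,3}; (7,4)→{2,4,6}. Safe: 7. Place at column 7.
Columns [6, 1, 3, 5, 7, 2, 4], r−c [-5, 1, 0, -1, -2, 4, 3], r+c [7, 3, 6, 9, 12, 8, 11] are all distinct, so no two queens attack.

(1,6) (2,1) (3,3) (4,5) (5,7) (6,2) (7,4)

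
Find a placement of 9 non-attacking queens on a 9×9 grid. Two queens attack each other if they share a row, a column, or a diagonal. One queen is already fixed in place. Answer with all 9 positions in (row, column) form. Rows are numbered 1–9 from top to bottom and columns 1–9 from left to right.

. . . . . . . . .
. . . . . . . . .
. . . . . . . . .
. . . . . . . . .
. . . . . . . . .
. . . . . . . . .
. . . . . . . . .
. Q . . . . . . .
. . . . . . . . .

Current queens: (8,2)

Row 1: attacked by (8,2)→{2,9}. Safe: 1, 3, 4, 5, 6, 7, 8. Place at column 3.
Row 2: attacked by (1,3)→{2,3,4}; (8,2)→{2,8}. Safe: 1, 5, 6, 7, 9. Place at column 6.
Row 3: attacked by (1,3)→{1,3,5}; (2,6)→{5,6,7}; (8,2)→{2,7}. Safe: 4, 8, 9. Place at column 9.
Row 4: attacked by (1,3)→{3,6}; (2,6)→{4,6,8}; (3,9)→{8,9}; (8,2)→{2,6}. Safe: 1, 5, 7. Place at column 5.
Row 5: attacked by (1,3)→{3,7}; (2,6)→{3,6,9}; (3,9)→{7,9}; (4,5)→{4,5,6}; (8,2)→{2,5}. Safe: 1, 8. Place at column 8.
Row 6: attacked by (1,3)→{3,8}; (2,6)→{2,6}; (3,9)→{6,9}; (4,5)→{3,5,7}; (5,8)→{7,8,9}; (8,2)→{2,4}. Safe: 1. Place at column 1.
Row 7: attacked by (1,3)→{3,9}; (2,6)→{1,6}; (3,9)→{5,9}; (4,5)→{2,5,8}; (5,8)→{6,8}; (6,1)→{1,2}; (8,2)→{1,2,3}. Safe: 4, 7. Place at column 4.
Row 9: attacked by (1,3)→{3}; (2,6)→{6}; (3,9)→{3,9}; (4,5)→{5}; (5,8)→{4,8}; (6,1)→{1,4}; (7,4)→{2,4,6}; (8,2)→{1,2,3}. Safe: 7. Place at column 7.
Columns [3, 6, 9, 5, 8, 1, 4, 2, 7], r−c [-2, -4, -6, -1, -3, 5, 3, 6, 2], r+c [4, 8, 12, 9, 13, 7, 11, 10, 16] are all distinct, so no two queens attack.

(1,3) (2,6) (3,9) (4,5) (5,8) (6,1) (7,4) (8,2) (9,7)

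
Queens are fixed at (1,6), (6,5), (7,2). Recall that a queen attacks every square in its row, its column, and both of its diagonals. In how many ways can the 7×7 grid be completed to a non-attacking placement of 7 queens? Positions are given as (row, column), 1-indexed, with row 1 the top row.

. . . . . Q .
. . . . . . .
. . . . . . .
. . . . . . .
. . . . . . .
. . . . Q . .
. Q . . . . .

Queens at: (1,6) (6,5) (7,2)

Branch on row 2: col 3 → 2; col 4 → 1.
Sum: 2 + 1 = 3.

3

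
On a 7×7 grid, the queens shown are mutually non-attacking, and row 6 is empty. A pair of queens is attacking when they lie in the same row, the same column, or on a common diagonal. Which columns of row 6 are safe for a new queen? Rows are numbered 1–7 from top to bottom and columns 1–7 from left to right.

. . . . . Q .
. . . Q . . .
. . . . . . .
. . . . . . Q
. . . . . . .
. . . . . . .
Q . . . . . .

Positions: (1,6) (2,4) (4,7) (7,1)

(1,6) attacks row 6 at column 6 and diagonals 1.
(2,4) attacks row 6 at column 4.
(4,7) attacks row 6 at column 7 and diagonals 5.
(7,1) attacks row 6 at column 1 and diagonals 2.
Attacked columns: {1, 2, 4, 5, 6, 7}. Safe: {3}.

columns 3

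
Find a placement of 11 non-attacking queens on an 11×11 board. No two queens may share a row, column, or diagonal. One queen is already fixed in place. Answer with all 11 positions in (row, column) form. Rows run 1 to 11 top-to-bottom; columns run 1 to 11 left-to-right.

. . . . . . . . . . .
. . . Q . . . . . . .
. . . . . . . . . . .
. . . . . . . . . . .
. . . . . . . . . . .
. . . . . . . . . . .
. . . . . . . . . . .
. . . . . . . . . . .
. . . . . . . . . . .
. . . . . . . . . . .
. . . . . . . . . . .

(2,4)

Row 1: attacked by (2,4)→{3,4,5}. Safe: 1, 2, 6, 7, 8, 9, 10, 11. Place at column 8.
Row 3: attacked by (1,8)→{6,8,10}; (2,4)→{3,4,5}. Safe: 1, 2, 7, 9, 11. Place at column 7.
Row 4: attacked by (1,8)→{5,8,11}; (2,4)→{2,4,6}; (3,7)→{6,7,8}. Safe: 1, 3, 9, 10. Place at column 10.
Row 5: attacked by (1,8)→{4,8}; (2,4)→{1,4,7}; (3,7)→{5,7,9}; (4,10)→{9,10,11}. Safe: 2, 3, 6. Place at column 3.
Row 6: attacked by (1,8)→{3,8}; (2,4)→{4,8}; (3,7)→{4,7,10}; (4,10)→{8,10}; (5,3)→{2,3,4}. Safe: 1, 5, 6, 9, 11. Place at column 1.
Row 7: attacked by (1,8)→{2,8}; (2,4)→{4,9}; (3,7)→{3,7,11}; (4,10)→{7,10}; (5,3)→{1,3,5}; (6,1)→{1,2}. Safe: 6. Place at column 6.
Row 8: attacked by (1,8)→{1,8}; (2,4)→{4,10}; (3,7)→{2,7}; (4,10)→{6,10}; (5,3)→{3,6}; (6,1)→{1,3}; (7,6)→{5,6,7}. Safe: 9, 11. Place at column 11.
Row 9: attacked by (1,8)→{8}; (2,4)→{4,11}; (3,7)→{1,7}; (4,10)→{5,10}; (5,3)→{3,7}; (6,1)→{1,4}; (7,6)→{4,6,8}; (8,11)→{10,11}. Safe: 2, 9. Place at column 9.
Row 10: attacked by (1,8)→{8}; (2,4)→{4}; (3,7)→{7}; (4,10)→{4,10}; (5,3)→{3,8}; (6,1)→{1,5}; (7,6)→{3,6,9}; (8,11)→{9,11}; (9,9)→{8,9,10}. Safe: 2. Place at column 2.
Row 11: attacked by (1,8)→{8}; (2,4)→{4}; (3,7)→{7}; (4,10)→{3,10}; (5,3)→{3,9}; (6,1)→{1,6}; (7,6)→{2,6,10}; (8,11)→{8,11}; (9,9)→{7,9,11}; (10,2)→{1,2,3}. Safe: 5. Place at column 5.
Columns [8, 4, 7, 10, 3, 1, 6, 11, 9, 2, 5], r−c [-7, -2, -4, -6, 2, 5, 1, -3, 0, 8, 6], r+c [9, 6, 10, 14, 8, 7, 13, 19, 18, 12, 16] are all distinct, so no two queens attack.

(1,8) (2,4) (3,7) (4,10) (5,3) (6,1) (7,6) (8,11) (9,9) (10,2) (11,5)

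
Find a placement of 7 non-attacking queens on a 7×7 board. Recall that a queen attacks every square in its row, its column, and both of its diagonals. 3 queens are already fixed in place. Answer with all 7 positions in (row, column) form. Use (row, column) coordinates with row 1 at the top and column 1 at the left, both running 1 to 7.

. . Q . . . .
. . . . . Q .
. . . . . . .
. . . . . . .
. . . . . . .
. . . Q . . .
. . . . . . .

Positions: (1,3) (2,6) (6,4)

Row 3: attacked by (1,3)→{1,3,5}; (2,6)→{5,6,7}; (6,4)→{1,4,7}. Safe: 2. Place at column 2.
Row 4: attacked by (1,3)→{3,6}; (2,6)→{4,6}; (3,2)→{1,2,3}; (6,4)→{2,4,6}. Safe: 5, 7. Place at column 5.
Row 5: attacked by (1,3)→{3,7}; (2,6)→{3,6}; (3,2)→{2,4}; (4,5)→{4,5,6}; (6,4)→{3,4,5}. Safe: 1. Place at column 1.
Row 7: attacked by (1,3)→{3}; (2,6)→{1,6}; (3,2)→{2,6}; (4,5)→{2,5}; (5,1)→{1,3}; (6,4)→{3,4,5}. Safe: 7. Place at column 7.
Columns [3, 6, 2, 5, 1, 4, 7], r−c [-2, -4, 1, -1, 4, 2, 0], r+c [4, 8, 5, 9, 6, 10, 14] are all distinct, so no two queens attack.

(1,3) (2,6) (3,2) (4,5) (5,1) (6,4) (7,7)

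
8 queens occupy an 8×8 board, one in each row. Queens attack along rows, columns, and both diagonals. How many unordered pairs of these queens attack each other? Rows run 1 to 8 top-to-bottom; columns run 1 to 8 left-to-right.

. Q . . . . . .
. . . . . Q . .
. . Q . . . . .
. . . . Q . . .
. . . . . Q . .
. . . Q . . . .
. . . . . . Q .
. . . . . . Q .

Same column: (2,6)–(5,6) (column 6); (7,7)–(8,7) (column 7).
Same diagonal: (1,2)–(4,5) (|1−4| = |2−5| = 3); (1,2)–(5,6) (|1−5| = |2−6| = 4); (3,3)–(7,7) (|3−7| = |3−7| = 4); (4,5)–(5,6) (|4−5| = |5−6| = 1).
Total attacking pairs: 6.

6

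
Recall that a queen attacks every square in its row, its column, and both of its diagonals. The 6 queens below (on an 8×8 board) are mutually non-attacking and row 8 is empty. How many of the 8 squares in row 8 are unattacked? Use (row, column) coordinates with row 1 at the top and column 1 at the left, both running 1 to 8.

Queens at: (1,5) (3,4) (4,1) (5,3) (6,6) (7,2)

1

(1,5) attacks row 8 at column 5.
(3,4) attacks row 8 at column 4.
(4,1) attacks row 8 at column 1 and diagonals 5.
(5,3) attacks row 8 at column 3 and diagonals 6.
(6,6) attacks row 8 at column 6 and diagonals 4, 8.
(7,2) attacks row 8 at column 2 and diagonals 1, 3.
Attacked columns: {1, 2, 3, 4, 5, 6, 8}. Safe: {7}.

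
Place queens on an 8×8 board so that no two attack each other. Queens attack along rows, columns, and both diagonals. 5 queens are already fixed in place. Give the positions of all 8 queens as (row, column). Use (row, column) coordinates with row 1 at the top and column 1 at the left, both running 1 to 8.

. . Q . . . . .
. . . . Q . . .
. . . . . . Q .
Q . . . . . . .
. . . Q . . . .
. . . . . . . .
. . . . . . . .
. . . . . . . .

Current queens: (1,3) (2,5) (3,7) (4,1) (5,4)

Row 6: attacked by (1,3)→{3,8}; (2,5)→{1,5}; (3,7)→{4,7}; (4,1)→{1,3}; (5,4)→{3,4,5}. Safe: 2, 6. Place at column 2.
Row 7: attacked by (1,3)→{3}; (2,5)→{5}; (3,7)→{3,7}; (4,1)→{1,4}; (5,4)→{2,4,6}; (6,2)→{1,2,3}. Safe: 8. Place at column 8.
Row 8: attacked by (1,3)→{3}; (2,5)→{5}; (3,7)→{2,7}; (4,1)→{1,5}; (5,4)→{1,4,7}; (6,2)→{2,4}; (7,8)→{7,8}. Safe: 6. Place at column 6.
Columns [3, 5, 7, 1, 4, 2, 8, 6], r−c [-2, -3, -4, 3, 1, 4, -1, 2], r+c [4, 7, 10, 5, 9, 8, 15, 14] are all distinct, so no two queens attack.

(1,3) (2,5) (3,7) (4,1) (5,4) (6,2) (7,8) (8,6)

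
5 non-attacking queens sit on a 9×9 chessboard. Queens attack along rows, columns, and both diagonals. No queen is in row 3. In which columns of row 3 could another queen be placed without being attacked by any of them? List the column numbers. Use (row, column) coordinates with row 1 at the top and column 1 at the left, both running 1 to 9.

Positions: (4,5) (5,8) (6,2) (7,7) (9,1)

(4,5) attacks row 3 at column 5 and diagonals 4, 6.
(5,8) attacks row 3 at column 8 and diagonals 6.
(6,2) attacks row 3 at column 2 and diagonals 5.
(7,7) attacks row 3 at column 7 and diagonals 3.
(9,1) attacks row 3 at column 1 and diagonals 7.
Attacked columns: {1, 2, 3, 4, 5, 6, 7, 8}. Safe: {9}.

columns 9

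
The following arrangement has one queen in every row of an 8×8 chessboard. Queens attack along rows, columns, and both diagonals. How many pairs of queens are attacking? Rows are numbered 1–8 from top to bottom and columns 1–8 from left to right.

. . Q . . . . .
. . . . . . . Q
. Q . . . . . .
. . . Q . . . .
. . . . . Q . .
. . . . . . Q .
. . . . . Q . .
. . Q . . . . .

6

Same column: (1,3)–(8,3) (column 3); (5,6)–(7,6) (column 6).
Same diagonal: (3,2)–(7,6) (|3−7| = |2−6| = 4); (5,6)–(6,7) (|5−6| = |6−7| = 1); (5,6)–(8,3) (|5−8| = |6−3| = 3); (6,7)–(7,6) (|6−7| = |7−6| = 1).
Total attacking pairs: 6.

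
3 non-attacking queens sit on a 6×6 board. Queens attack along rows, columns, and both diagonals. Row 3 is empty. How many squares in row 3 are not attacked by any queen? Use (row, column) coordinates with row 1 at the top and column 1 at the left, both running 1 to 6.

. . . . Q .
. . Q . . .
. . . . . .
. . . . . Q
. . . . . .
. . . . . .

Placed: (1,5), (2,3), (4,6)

1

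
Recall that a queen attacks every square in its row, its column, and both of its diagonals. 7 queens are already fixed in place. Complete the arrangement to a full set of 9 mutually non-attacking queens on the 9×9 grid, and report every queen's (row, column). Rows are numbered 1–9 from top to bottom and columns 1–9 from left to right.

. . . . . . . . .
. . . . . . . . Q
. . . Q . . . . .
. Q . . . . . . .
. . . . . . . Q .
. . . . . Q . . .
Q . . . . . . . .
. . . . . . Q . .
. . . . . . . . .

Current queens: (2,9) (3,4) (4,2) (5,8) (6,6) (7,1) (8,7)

Row 1: attacked by (2,9)→{8,9}; (3,4)→{2,4,6}; (4,2)→{2,5}; (5,8)→{4,8}; (6,6)→{1,6}; (7,1)→{1,7}; (8,7)→{7}. Safe: 3. Place at column 3.
Row 9: attacked by (1,3)→{3}; (2,9)→{2,9}; (3,4)→{4}; (4,2)→{2,7}; (5,8)→{4,8}; (6,6)→{3,6,9}; (7,1)→{1,3}; (8,7)→{6,7,8}. Safe: 5. Place at column 5.
Columns [3, 9, 4, 2, 8, 6, 1, 7, 5], r−c [-2, -7, -1, 2, -3, 0, 6, 1, 4], r+c [4, 11, 7, 6, 13, 12, 8, 15, 14] are all distinct, so no two queens attack.

(1,3) (2,9) (3,4) (4,2) (5,8) (6,6) (7,1) (8,7) (9,5)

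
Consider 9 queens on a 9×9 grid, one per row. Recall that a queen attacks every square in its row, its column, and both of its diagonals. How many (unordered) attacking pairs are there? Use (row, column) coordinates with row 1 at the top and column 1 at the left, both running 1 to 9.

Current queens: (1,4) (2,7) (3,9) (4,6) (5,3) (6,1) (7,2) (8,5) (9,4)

Same column: (1,4)–(9,4) (column 4).
Same diagonal: (2,7)–(7,2) (|2−7| = |7−2| = 5); (6,1)–(7,2) (|6−7| = |1−2| = 1); (6,1)–(9,4) (|6−9| = |1−4| = 3); (7,2)–(9,4) (|7−9| = |2−4| = 2); (8,5)–(9,4) (|8−9| = |5−4| = 1).
Total attacking pairs: 6.

6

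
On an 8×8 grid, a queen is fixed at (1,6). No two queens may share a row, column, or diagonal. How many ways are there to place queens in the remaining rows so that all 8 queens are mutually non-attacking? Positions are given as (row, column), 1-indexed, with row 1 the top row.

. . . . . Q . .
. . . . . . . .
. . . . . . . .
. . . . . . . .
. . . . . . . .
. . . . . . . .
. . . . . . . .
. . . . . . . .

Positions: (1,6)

16

Branch on row 2: col 1 → 1; col 2 → 2; col 3 → 8; col 4 → 4; col 8 → 1.
Sum: 1 + 2 + 8 + 4 + 1 = 16.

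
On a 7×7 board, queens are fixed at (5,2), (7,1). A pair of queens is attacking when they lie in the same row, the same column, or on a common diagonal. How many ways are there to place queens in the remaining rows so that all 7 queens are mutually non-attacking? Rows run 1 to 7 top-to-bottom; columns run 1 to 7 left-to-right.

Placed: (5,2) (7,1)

1

Branch on row 1: col 3 → 0; col 4 → 1; col 5 → 0.
Sum: 0 + 1 + 0 = 1.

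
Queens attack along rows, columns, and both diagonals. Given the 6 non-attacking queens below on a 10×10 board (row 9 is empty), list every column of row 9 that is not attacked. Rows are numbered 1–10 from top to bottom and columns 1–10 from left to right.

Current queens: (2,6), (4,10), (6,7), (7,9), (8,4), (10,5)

(2,6) attacks row 9 at column 6.
(4,10) attacks row 9 at column 10 and diagonals 5.
(6,7) attacks row 9 at column 7 and diagonals 4, 10.
(7,9) attacks row 9 at column 9 and diagonals 7.
(8,4) attacks row 9 at column 4 and diagonals 3, 5.
(10,5) attacks row 9 at column 5 and diagonals 4, 6.
Attacked columns: {3, 4, 5, 6, 7, 9, 10}. Safe: {1, 2, 8}.

columns 1, 2, 8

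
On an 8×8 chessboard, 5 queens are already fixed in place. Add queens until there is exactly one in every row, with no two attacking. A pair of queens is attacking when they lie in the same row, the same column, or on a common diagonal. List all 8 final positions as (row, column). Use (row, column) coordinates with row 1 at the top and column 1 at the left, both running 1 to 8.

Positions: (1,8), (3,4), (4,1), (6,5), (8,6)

(1,8) (2,2) (3,4) (4,1) (5,7) (6,5) (7,3) (8,6)

Row 2: attacked by (1,8)→{7,8}; (3,4)→{3,4,5}; (4,1)→{1,3}; (6,5)→{1,5}; (8,6)→{6}. Safe: 2. Place at column 2.
Row 5: attacked by (1,8)→{4,8}; (2,2)→{2,5}; (3,4)→{2,4,6}; (4,1)→{1,2}; (6,5)→{4,5,6}; (8,6)→{3,6}. Safe: 7. Place at column 7.
Row 7: attacked by (1,8)→{2,8}; (2,2)→{2,7}; (3,4)→{4,8}; (4,1)→{1,4}; (5,7)→{5,7}; (6,5)→{4,5,6}; (8,6)→{5,6,7}. Safe: 3. Place at column 3.
Columns [8, 2, 4, 1, 7, 5, 3, 6], r−c [-7, 0, -1, 3, -2, 1, 4, 2], r+c [9, 4, 7, 5, 12, 11, 10, 14] are all distinct, so no two queens attack.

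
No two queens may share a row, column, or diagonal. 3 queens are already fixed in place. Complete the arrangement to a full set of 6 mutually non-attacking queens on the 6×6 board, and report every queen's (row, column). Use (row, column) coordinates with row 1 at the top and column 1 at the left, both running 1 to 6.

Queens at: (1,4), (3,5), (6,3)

(1,4) (2,1) (3,5) (4,2) (5,6) (6,3)

Row 2: attacked by (1,4)→{3,4,5}; (3,5)→{4,5,6}; (6,3)→{3}. Safe: 1, 2. Place at column 1.
Row 4: attacked by (1,4)→{1,4}; (2,1)→{1,3}; (3,5)→{4,5,6}; (6,3)→{1,3,5}. Safe: 2. Place at column 2.
Row 5: attacked by (1,4)→{4}; (2,1)→{1,4}; (3,5)→{3,5}; (4,2)→{1,2,3}; (6,3)→{2,3,4}. Safe: 6. Place at column 6.
Columns [4, 1, 5, 2, 6, 3], r−c [-3, 1, -2, 2, -1, 3], r+c [5, 3, 8, 6, 11, 9] are all distinct, so no two queens attack.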